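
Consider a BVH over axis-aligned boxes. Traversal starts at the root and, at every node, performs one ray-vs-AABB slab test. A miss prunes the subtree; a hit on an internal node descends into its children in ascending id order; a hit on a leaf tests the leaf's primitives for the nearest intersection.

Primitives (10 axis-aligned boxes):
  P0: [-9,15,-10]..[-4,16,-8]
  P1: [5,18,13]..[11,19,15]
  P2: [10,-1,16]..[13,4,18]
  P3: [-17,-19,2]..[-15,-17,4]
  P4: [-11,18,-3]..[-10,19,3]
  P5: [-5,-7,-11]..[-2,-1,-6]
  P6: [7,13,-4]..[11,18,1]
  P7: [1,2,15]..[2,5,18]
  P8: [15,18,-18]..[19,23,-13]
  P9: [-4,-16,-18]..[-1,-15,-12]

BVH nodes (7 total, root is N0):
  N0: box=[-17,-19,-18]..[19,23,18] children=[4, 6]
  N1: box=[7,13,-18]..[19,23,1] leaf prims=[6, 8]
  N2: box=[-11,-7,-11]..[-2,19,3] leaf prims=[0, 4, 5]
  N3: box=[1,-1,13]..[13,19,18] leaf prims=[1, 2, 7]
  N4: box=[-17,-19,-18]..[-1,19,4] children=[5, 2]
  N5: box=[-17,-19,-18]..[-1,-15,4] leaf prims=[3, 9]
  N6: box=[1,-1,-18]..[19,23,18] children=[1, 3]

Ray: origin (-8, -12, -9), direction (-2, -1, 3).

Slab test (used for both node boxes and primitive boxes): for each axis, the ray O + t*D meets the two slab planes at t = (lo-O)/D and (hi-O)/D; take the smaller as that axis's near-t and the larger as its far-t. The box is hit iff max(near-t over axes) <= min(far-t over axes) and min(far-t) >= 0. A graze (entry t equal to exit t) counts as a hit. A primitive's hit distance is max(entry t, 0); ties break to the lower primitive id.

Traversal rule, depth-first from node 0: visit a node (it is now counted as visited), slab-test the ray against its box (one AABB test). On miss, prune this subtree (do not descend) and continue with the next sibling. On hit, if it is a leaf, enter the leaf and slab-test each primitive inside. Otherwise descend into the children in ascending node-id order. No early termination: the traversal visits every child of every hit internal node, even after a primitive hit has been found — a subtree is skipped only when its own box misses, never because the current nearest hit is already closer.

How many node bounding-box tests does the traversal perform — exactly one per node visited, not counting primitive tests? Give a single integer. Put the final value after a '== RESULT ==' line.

Traverse from the root:
N0 x:[-27/2,9/2] y:[-35,7] z:[-3,9] -> hit [-3,9/2], descend [4, 6]
  N4 x:[-7/2,9/2] y:[-31,7] z:[-3,13/3] -> hit [-3,13/3], descend [2, 5]
    N2 x:[-3,3/2] y:[-31,-5] z:[-2/3,4] -> miss, prune
    N5 x:[-7/2,9/2] y:[3,7] z:[-3,13/3] -> hit [3,13/3] leaf, test {P3(miss), P9(miss)}
  N6 x:[-27/2,-9/2] y:[-35,-11] z:[-3,9] -> miss, prune

5 AABB tests over nodes [0, 4, 2, 5, 6]; 1 leaf entered; closest miss.

== RESULT ==
5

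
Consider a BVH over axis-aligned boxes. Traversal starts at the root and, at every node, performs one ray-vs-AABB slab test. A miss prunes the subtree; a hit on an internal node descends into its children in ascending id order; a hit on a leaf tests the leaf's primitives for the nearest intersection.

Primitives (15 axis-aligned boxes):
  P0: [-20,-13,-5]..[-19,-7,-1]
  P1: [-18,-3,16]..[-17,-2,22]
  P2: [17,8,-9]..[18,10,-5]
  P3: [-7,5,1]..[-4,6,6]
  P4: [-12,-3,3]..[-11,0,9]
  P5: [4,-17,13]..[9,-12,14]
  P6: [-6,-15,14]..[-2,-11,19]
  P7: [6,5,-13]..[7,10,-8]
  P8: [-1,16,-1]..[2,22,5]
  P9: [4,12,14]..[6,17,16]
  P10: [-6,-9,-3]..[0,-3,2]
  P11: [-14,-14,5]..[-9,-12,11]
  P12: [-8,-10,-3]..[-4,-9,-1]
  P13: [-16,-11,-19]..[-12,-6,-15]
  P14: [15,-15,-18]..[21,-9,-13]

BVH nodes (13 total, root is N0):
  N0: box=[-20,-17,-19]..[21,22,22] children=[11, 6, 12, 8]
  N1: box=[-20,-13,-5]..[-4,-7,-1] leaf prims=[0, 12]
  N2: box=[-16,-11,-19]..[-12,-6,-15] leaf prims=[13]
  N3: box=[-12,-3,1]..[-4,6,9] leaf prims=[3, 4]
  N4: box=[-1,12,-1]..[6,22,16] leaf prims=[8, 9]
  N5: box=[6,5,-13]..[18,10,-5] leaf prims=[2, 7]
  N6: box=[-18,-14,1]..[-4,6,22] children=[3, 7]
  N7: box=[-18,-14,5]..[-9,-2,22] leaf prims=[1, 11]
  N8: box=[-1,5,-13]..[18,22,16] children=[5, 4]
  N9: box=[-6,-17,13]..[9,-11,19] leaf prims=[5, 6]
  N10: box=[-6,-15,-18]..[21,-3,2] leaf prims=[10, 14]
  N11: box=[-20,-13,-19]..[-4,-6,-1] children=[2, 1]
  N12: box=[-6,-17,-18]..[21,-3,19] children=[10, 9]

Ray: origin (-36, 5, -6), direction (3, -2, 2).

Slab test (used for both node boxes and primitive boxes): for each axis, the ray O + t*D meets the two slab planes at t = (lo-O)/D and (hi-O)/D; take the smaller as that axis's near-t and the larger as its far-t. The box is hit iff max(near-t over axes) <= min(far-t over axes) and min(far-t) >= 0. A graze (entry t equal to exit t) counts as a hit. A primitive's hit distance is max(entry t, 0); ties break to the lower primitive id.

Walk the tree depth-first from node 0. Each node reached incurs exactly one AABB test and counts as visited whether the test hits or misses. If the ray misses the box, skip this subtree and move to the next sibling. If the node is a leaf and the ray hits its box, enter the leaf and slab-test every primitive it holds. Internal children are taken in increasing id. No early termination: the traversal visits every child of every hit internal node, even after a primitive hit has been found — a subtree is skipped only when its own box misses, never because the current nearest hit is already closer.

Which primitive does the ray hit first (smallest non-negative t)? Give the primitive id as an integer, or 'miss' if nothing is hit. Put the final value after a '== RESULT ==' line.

Trace the traversal:
N0 x:[16/3,19] y:[-17/2,11] z:[-13/2,14] -> hit [16/3,11], descend [6, 8, 11, 12]
  N6 x:[6,32/3] y:[-1/2,19/2] z:[7/2,14] -> hit [6,19/2], descend [3, 7]
    N3 x:[8,32/3] y:[-1/2,4] z:[7/2,15/2] -> miss, prune
    N7 x:[6,9] y:[7/2,19/2] z:[11/2,14] -> hit [6,9] leaf, test {P1(miss), P11@t=17/2}
  N8 x:[35/3,18] y:[-17/2,0] z:[-7/2,11] -> miss, prune
  N11 x:[16/3,32/3] y:[11/2,9] z:[-13/2,5/2] -> miss, prune
  N12 x:[10,19] y:[4,11] z:[-6,25/2] -> hit [10,11], descend [9, 10]
    N9 x:[10,15] y:[8,11] z:[19/2,25/2] -> hit [10,11] leaf, test {P5(miss), P6@t=10}
    N10 x:[10,19] y:[4,10] z:[-6,4] -> miss, prune

Summary -> nodes [0, 6, 3, 7, 8, 11, 12, 9, 10]; box-tests=9; leaf-entries=2; first=P11

== RESULT ==
11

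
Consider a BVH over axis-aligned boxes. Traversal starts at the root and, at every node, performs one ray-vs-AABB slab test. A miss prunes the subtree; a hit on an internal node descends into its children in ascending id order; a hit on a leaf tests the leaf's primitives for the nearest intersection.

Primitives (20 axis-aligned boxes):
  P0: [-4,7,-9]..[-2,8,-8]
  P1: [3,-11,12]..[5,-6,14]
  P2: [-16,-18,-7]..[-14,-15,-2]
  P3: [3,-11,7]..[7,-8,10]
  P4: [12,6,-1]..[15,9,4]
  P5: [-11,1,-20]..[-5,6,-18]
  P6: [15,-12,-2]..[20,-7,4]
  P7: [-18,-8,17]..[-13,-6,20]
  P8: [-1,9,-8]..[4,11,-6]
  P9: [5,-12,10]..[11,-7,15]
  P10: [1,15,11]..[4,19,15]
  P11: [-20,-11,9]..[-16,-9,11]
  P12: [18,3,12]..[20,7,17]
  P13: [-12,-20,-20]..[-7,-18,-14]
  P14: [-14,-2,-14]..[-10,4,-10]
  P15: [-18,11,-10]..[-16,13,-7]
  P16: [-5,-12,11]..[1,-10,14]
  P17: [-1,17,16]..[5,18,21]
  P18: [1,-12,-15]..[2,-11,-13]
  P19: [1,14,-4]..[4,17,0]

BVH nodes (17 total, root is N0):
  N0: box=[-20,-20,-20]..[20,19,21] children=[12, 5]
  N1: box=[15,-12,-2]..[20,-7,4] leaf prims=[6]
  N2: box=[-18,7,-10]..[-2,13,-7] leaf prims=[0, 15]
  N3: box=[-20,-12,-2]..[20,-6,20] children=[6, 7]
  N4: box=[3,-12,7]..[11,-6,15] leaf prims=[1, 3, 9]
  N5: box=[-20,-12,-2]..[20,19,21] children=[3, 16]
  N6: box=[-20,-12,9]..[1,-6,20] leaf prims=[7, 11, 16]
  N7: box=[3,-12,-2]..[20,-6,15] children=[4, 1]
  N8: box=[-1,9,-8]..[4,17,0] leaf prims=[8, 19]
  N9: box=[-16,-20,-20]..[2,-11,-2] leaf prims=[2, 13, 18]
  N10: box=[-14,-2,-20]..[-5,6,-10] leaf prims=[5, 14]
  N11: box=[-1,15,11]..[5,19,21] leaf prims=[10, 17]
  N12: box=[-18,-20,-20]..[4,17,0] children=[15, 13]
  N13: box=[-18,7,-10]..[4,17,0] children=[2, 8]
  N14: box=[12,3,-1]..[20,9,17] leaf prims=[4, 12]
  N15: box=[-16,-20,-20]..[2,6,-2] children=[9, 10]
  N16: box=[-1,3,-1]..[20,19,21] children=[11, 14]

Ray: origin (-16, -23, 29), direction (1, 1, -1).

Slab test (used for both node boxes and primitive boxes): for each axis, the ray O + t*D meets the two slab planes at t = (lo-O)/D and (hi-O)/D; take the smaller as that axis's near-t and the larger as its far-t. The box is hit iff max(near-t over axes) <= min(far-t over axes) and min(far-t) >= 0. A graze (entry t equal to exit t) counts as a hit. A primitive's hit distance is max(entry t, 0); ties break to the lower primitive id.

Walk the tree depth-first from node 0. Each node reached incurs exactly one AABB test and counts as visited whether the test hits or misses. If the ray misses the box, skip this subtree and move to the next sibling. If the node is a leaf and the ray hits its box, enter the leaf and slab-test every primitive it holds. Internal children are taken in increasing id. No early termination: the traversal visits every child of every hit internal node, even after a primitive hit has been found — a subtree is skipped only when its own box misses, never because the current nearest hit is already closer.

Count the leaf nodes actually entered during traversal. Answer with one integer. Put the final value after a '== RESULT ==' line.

Traverse from the root:
N0 x:[-4,36] y:[3,42] z:[8,49] -> hit [8,36], descend [5, 12]
  N5 x:[-4,36] y:[11,42] z:[8,31] -> hit [11,31], descend [3, 16]
    N3 x:[-4,36] y:[11,17] z:[9,31] -> hit [11,17], descend [6, 7]
      N6 x:[-4,17] y:[11,17] z:[9,20] -> hit [11,17] leaf, test {P7(miss), P11(miss), P16(miss)}
      N7 x:[19,36] y:[11,17] z:[14,31] -> miss, prune
    N16 x:[15,36] y:[26,42] z:[8,30] -> hit [26,30], descend [11, 14]
      N11 x:[15,21] y:[38,42] z:[8,18] -> miss, prune
      N14 x:[28,36] y:[26,32] z:[12,30] -> hit [28,30] leaf, test {P4@t=29, P12(miss)}
  N12 x:[-2,20] y:[3,40] z:[29,49] -> miss, prune

9 AABB tests over nodes [0, 5, 3, 6, 7, 16, 11, 14, 12]; 2 leaves entered; closest P4.

== RESULT ==
2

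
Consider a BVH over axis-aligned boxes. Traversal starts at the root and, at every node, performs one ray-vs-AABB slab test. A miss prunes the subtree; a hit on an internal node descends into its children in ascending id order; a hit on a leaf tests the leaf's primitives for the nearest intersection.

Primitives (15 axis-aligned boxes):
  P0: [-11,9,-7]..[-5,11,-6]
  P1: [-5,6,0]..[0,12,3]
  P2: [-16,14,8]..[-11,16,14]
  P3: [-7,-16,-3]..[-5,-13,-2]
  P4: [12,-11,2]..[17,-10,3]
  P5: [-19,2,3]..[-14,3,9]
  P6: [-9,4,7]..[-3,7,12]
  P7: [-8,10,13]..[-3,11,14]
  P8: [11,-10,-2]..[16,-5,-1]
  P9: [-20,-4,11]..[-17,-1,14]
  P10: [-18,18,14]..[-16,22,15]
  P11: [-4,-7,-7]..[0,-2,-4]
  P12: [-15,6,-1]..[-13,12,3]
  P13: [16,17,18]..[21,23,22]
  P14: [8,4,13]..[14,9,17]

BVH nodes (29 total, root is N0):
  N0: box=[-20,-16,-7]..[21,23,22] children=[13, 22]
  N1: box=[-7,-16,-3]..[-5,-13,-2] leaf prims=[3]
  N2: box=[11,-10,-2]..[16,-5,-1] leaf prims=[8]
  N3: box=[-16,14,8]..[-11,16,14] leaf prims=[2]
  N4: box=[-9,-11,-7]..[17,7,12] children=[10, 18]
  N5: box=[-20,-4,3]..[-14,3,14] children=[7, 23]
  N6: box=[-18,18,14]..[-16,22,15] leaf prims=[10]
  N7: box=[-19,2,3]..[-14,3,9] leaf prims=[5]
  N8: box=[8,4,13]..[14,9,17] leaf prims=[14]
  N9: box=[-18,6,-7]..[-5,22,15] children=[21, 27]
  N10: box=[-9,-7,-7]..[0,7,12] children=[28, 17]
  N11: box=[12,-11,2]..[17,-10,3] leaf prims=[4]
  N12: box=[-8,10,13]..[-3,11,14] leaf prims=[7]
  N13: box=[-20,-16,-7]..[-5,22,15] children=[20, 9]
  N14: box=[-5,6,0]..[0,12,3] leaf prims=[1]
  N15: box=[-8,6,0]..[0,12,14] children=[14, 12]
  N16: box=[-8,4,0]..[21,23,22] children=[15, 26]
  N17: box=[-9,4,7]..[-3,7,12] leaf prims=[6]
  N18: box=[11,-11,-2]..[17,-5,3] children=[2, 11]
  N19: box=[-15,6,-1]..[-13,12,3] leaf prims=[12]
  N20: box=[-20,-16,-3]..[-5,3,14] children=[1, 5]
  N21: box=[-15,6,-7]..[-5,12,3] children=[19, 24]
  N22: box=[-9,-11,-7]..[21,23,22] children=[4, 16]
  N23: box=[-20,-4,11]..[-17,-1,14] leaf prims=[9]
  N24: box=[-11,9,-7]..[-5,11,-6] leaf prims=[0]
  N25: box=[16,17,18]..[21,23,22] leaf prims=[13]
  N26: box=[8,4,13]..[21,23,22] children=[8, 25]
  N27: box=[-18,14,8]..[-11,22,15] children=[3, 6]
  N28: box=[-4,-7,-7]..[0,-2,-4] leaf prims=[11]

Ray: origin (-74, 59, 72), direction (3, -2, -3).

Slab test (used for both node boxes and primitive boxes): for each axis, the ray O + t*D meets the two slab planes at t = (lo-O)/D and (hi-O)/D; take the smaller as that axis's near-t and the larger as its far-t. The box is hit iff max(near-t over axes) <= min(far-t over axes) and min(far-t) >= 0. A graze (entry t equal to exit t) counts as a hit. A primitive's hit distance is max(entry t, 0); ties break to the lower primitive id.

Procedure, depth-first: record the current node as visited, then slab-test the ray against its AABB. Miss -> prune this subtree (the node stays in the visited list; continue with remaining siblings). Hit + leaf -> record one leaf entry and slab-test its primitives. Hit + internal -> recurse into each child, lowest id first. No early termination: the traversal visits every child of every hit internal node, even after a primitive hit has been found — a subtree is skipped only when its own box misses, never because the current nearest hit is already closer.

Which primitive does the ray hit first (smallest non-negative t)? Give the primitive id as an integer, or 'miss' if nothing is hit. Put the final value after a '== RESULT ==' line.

Traverse from the root:
N0 x:[18,95/3] y:[18,75/2] z:[50/3,79/3] -> hit [18,79/3], descend [13, 22]
  N13 x:[18,23] y:[37/2,75/2] z:[19,79/3] -> hit [19,23], descend [9, 20]
    N9 x:[56/3,23] y:[37/2,53/2] z:[19,79/3] -> hit [19,23], descend [21, 27]
      N21 x:[59/3,23] y:[47/2,53/2] z:[23,79/3] -> miss, prune
      N27 x:[56/3,21] y:[37/2,45/2] z:[19,64/3] -> hit [19,21], descend [3, 6]
        N3 x:[58/3,21] y:[43/2,45/2] z:[58/3,64/3] -> miss, prune
        N6 x:[56/3,58/3] y:[37/2,41/2] z:[19,58/3] -> hit [19,58/3] leaf, test {P10@t=19}
    N20 x:[18,23] y:[28,75/2] z:[58/3,25] -> miss, prune
  N22 x:[65/3,95/3] y:[18,35] z:[50/3,79/3] -> hit [65/3,79/3], descend [4, 16]
    N4 x:[65/3,91/3] y:[26,35] z:[20,79/3] -> hit [26,79/3], descend [10, 18]
      N10 x:[65/3,74/3] y:[26,33] z:[20,79/3] -> miss, prune
      N18 x:[85/3,91/3] y:[32,35] z:[23,74/3] -> miss, prune
    N16 x:[22,95/3] y:[18,55/2] z:[50/3,24] -> hit [22,24], descend [15, 26]
      N15 x:[22,74/3] y:[47/2,53/2] z:[58/3,24] -> hit [47/2,24], descend [12, 14]
        N12 x:[22,71/3] y:[24,49/2] z:[58/3,59/3] -> miss, prune
        N14 x:[23,74/3] y:[47/2,53/2] z:[23,24] -> hit [47/2,24] leaf, test {P1@t=47/2}
      N26 x:[82/3,95/3] y:[18,55/2] z:[50/3,59/3] -> miss, prune

order=[0, 13, 9, 21, 27, 3, 6, 20, 22, 4, 10, 18, 16, 15, 12, 14, 26]  |boxes|=17  |leaves|=2  hit=P10

== RESULT ==
10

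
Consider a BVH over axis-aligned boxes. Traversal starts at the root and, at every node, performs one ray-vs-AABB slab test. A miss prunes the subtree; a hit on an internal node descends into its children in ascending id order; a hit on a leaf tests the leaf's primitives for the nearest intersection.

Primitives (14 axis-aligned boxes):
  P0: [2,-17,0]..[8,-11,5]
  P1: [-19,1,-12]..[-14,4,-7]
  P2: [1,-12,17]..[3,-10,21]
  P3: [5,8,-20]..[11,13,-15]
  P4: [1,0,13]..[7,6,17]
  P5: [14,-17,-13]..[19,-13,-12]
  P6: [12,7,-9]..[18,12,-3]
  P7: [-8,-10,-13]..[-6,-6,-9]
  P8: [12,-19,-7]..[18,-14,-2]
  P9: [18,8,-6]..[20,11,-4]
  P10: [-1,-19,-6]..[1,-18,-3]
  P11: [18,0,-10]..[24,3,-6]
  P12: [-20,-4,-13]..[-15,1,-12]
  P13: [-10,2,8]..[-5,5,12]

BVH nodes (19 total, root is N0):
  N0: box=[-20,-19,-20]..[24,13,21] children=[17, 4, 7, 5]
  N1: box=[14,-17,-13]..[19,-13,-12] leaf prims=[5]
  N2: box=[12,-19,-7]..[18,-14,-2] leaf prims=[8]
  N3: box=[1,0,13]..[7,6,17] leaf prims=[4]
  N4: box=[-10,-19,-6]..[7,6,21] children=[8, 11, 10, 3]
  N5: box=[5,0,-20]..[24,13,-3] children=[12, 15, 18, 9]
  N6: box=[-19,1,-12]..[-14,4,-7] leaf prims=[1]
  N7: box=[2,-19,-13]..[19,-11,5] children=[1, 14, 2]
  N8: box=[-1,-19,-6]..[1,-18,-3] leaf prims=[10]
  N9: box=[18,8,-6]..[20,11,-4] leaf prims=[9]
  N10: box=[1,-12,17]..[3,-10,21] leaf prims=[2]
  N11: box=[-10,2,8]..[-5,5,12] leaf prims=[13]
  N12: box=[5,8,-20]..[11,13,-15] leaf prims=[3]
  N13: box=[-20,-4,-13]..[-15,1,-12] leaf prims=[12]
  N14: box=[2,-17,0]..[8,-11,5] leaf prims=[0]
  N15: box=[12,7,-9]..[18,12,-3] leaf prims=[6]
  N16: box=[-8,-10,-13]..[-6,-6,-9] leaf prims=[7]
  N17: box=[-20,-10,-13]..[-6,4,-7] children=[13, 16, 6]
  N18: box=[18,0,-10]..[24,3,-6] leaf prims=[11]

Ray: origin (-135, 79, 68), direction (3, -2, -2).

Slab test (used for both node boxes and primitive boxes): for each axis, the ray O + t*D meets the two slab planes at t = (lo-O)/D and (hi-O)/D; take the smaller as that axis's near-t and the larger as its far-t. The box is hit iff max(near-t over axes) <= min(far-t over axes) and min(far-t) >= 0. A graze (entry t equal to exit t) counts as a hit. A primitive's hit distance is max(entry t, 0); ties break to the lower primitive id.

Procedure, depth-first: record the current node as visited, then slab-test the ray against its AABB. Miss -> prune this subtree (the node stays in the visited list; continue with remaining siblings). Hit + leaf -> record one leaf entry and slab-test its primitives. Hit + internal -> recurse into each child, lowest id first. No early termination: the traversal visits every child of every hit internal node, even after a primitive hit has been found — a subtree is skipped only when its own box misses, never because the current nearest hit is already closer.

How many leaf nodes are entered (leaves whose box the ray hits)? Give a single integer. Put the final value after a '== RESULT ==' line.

Walk:
N0 x:[115/3,53] y:[33,49] z:[47/2,44] -> hit [115/3,44], descend [4, 5, 7, 17]
  N4 x:[125/3,142/3] y:[73/2,49] z:[47/2,37] -> miss, prune
  N5 x:[140/3,53] y:[33,79/2] z:[71/2,44] -> miss, prune
  N7 x:[137/3,154/3] y:[45,49] z:[63/2,81/2] -> miss, prune
  N17 x:[115/3,43] y:[75/2,89/2] z:[75/2,81/2] -> hit [115/3,81/2], descend [6, 13, 16]
    N6 x:[116/3,121/3] y:[75/2,39] z:[75/2,40] -> hit [116/3,39] leaf, test {P1@t=116/3}
    N13 x:[115/3,40] y:[39,83/2] z:[40,81/2] -> hit [40,40] leaf, test {P12@t=40}
    N16 x:[127/3,43] y:[85/2,89/2] z:[77/2,81/2] -> miss, prune

Visited [0, 4, 5, 7, 17, 6, 13, 16]. Tests: 8 box, 2 leaf. Nearest: P1.

== RESULT ==
2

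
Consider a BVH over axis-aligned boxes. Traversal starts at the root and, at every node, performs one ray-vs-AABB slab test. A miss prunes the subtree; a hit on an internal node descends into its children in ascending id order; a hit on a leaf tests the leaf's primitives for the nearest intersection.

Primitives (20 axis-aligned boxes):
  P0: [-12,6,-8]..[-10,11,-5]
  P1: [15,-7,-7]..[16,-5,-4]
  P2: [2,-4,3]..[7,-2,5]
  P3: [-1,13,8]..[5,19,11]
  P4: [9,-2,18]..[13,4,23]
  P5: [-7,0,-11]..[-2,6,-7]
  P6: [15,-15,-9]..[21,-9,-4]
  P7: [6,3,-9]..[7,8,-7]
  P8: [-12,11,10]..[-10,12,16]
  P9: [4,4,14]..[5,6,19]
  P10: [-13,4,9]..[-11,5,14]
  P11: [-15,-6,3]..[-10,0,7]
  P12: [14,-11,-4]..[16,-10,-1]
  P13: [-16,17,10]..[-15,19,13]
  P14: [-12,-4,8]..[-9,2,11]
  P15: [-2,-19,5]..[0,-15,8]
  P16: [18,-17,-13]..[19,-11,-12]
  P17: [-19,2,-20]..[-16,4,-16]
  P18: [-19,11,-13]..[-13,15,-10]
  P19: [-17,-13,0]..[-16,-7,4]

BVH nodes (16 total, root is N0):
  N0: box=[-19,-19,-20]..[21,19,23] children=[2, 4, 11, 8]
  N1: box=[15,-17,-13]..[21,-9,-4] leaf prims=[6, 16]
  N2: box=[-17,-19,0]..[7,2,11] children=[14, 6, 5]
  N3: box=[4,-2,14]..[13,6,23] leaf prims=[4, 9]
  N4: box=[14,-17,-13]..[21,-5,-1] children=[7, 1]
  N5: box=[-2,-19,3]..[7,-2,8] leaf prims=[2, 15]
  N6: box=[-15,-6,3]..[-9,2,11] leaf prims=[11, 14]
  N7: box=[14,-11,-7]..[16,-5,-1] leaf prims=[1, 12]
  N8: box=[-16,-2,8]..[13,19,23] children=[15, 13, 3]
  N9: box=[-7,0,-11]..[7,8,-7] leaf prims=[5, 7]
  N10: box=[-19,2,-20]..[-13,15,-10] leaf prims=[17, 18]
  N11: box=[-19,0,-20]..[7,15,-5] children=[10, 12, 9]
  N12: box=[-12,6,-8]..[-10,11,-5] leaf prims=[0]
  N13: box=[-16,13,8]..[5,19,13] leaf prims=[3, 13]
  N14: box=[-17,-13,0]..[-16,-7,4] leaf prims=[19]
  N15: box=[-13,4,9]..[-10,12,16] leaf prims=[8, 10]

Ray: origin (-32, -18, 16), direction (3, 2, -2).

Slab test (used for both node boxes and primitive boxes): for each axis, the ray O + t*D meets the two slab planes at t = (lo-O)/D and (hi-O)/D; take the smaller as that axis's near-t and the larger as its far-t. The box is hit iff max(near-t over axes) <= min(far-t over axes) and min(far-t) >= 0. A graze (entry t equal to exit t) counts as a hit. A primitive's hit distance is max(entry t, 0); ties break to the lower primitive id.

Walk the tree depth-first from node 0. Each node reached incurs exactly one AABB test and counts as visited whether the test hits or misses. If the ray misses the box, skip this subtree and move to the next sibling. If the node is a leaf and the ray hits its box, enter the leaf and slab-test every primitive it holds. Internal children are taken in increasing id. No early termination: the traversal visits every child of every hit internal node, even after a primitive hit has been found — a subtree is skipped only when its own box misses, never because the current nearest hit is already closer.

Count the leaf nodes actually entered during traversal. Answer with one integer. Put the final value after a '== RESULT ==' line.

Traverse from the root:
N0 x:[13/3,53/3] y:[-1/2,37/2] z:[-7/2,18] -> hit [13/3,53/3], descend [2, 4, 8, 11]
  N2 x:[5,13] y:[-1/2,10] z:[5/2,8] -> hit [5,8], descend [5, 6, 14]
    N5 x:[10,13] y:[-1/2,8] z:[4,13/2] -> miss, prune
    N6 x:[17/3,23/3] y:[6,10] z:[5/2,13/2] -> hit [6,13/2] leaf, test {P11@t=6, P14(miss)}
    N14 x:[5,16/3] y:[5/2,11/2] z:[6,8] -> miss, prune
  N4 x:[46/3,53/3] y:[1/2,13/2] z:[17/2,29/2] -> miss, prune
  N8 x:[16/3,15] y:[8,37/2] z:[-7/2,4] -> miss, prune
  N11 x:[13/3,13] y:[9,33/2] z:[21/2,18] -> hit [21/2,13], descend [9, 10, 12]
    N9 x:[25/3,13] y:[9,13] z:[23/2,27/2] -> hit [23/2,13] leaf, test {P5(miss), P7(miss)}
    N10 x:[13/3,19/3] y:[10,33/2] z:[13,18] -> miss, prune
    N12 x:[20/3,22/3] y:[12,29/2] z:[21/2,12] -> miss, prune

Summary -> nodes [0, 2, 5, 6, 14, 4, 8, 11, 9, 10, 12]; box-tests=11; leaf-entries=2; first=P11

== RESULT ==
2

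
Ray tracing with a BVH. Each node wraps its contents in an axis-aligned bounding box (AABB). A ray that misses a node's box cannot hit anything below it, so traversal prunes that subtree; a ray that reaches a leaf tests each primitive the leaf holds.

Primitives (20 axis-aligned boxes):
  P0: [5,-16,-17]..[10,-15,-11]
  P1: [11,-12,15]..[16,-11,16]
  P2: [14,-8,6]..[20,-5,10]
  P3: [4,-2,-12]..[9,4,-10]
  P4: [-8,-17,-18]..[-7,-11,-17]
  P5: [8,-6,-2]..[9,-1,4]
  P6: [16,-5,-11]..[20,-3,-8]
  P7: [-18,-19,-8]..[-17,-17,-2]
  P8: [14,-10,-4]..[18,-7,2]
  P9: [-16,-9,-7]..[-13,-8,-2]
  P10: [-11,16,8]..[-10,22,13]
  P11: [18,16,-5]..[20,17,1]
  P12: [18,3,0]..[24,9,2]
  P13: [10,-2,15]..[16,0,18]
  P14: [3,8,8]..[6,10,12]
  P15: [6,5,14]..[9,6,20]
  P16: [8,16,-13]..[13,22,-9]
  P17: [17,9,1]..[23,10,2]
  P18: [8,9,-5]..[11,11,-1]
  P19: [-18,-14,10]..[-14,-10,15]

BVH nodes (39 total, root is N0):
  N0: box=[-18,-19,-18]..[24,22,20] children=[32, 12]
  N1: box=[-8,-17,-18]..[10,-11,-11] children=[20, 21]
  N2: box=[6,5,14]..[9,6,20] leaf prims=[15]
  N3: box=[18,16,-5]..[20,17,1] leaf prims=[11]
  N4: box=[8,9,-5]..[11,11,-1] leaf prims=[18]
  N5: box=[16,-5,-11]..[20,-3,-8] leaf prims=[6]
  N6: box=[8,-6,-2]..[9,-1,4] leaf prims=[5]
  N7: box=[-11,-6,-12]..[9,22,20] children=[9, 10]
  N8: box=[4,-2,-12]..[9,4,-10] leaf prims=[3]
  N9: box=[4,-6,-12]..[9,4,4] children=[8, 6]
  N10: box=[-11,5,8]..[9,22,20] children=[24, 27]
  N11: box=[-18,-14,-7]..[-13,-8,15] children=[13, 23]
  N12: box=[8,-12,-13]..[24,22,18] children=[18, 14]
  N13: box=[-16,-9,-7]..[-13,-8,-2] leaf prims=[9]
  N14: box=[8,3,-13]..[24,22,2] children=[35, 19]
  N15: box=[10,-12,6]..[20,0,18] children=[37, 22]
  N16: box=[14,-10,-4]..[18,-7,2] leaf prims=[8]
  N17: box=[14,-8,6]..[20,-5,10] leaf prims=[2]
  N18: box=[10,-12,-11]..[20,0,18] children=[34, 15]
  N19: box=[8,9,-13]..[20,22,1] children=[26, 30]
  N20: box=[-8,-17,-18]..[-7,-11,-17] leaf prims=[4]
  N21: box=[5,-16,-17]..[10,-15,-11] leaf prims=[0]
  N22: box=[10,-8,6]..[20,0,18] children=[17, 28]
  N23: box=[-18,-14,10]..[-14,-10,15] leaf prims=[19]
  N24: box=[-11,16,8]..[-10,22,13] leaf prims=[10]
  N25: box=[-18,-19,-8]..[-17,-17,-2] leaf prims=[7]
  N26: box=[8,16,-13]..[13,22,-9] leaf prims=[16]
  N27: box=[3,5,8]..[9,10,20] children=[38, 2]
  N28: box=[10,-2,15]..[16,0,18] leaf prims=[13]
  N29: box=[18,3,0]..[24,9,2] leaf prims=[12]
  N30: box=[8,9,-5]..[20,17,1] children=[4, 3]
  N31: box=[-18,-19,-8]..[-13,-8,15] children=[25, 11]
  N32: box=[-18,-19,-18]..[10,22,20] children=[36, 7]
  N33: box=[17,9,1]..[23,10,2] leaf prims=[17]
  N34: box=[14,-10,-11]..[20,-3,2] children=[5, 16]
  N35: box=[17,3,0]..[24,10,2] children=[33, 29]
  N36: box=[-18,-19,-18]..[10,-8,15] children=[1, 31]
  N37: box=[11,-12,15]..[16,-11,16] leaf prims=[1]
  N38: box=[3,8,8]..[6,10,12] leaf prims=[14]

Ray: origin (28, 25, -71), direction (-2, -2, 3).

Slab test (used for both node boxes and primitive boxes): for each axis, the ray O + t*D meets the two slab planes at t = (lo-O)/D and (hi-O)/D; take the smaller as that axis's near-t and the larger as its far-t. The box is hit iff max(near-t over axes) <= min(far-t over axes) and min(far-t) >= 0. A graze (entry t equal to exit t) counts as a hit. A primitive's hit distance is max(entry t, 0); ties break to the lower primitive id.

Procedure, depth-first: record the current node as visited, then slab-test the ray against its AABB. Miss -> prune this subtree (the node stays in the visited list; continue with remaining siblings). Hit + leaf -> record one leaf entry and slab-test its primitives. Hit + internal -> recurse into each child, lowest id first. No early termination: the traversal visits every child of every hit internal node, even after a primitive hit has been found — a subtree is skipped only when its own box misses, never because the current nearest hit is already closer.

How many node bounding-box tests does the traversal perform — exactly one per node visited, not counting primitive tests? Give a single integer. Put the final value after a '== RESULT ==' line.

Trace the traversal:
N0 x:[2,23] y:[3/2,22] z:[53/3,91/3] -> hit [53/3,22], descend [12, 32]
  N12 x:[2,10] y:[3/2,37/2] z:[58/3,89/3] -> miss, prune
  N32 x:[9,23] y:[3/2,22] z:[53/3,91/3] -> hit [53/3,22], descend [7, 36]
    N7 x:[19/2,39/2] y:[3/2,31/2] z:[59/3,91/3] -> miss, prune
    N36 x:[9,23] y:[33/2,22] z:[53/3,86/3] -> hit [53/3,22], descend [1, 31]
      N1 x:[9,18] y:[18,21] z:[53/3,20] -> hit [18,18], descend [20, 21]
        N20 x:[35/2,18] y:[18,21] z:[53/3,18] -> hit [18,18] leaf, test {P4@t=18}
        N21 x:[9,23/2] y:[20,41/2] z:[18,20] -> miss, prune
      N31 x:[41/2,23] y:[33/2,22] z:[21,86/3] -> hit [21,22], descend [11, 25]
        N11 x:[41/2,23] y:[33/2,39/2] z:[64/3,86/3] -> miss, prune
        N25 x:[45/2,23] y:[21,22] z:[21,23] -> miss, prune

Visited [0, 12, 32, 7, 36, 1, 20, 21, 31, 11, 25]. Tests: 11 box, 1 leaf. Nearest: P4.

== RESULT ==
11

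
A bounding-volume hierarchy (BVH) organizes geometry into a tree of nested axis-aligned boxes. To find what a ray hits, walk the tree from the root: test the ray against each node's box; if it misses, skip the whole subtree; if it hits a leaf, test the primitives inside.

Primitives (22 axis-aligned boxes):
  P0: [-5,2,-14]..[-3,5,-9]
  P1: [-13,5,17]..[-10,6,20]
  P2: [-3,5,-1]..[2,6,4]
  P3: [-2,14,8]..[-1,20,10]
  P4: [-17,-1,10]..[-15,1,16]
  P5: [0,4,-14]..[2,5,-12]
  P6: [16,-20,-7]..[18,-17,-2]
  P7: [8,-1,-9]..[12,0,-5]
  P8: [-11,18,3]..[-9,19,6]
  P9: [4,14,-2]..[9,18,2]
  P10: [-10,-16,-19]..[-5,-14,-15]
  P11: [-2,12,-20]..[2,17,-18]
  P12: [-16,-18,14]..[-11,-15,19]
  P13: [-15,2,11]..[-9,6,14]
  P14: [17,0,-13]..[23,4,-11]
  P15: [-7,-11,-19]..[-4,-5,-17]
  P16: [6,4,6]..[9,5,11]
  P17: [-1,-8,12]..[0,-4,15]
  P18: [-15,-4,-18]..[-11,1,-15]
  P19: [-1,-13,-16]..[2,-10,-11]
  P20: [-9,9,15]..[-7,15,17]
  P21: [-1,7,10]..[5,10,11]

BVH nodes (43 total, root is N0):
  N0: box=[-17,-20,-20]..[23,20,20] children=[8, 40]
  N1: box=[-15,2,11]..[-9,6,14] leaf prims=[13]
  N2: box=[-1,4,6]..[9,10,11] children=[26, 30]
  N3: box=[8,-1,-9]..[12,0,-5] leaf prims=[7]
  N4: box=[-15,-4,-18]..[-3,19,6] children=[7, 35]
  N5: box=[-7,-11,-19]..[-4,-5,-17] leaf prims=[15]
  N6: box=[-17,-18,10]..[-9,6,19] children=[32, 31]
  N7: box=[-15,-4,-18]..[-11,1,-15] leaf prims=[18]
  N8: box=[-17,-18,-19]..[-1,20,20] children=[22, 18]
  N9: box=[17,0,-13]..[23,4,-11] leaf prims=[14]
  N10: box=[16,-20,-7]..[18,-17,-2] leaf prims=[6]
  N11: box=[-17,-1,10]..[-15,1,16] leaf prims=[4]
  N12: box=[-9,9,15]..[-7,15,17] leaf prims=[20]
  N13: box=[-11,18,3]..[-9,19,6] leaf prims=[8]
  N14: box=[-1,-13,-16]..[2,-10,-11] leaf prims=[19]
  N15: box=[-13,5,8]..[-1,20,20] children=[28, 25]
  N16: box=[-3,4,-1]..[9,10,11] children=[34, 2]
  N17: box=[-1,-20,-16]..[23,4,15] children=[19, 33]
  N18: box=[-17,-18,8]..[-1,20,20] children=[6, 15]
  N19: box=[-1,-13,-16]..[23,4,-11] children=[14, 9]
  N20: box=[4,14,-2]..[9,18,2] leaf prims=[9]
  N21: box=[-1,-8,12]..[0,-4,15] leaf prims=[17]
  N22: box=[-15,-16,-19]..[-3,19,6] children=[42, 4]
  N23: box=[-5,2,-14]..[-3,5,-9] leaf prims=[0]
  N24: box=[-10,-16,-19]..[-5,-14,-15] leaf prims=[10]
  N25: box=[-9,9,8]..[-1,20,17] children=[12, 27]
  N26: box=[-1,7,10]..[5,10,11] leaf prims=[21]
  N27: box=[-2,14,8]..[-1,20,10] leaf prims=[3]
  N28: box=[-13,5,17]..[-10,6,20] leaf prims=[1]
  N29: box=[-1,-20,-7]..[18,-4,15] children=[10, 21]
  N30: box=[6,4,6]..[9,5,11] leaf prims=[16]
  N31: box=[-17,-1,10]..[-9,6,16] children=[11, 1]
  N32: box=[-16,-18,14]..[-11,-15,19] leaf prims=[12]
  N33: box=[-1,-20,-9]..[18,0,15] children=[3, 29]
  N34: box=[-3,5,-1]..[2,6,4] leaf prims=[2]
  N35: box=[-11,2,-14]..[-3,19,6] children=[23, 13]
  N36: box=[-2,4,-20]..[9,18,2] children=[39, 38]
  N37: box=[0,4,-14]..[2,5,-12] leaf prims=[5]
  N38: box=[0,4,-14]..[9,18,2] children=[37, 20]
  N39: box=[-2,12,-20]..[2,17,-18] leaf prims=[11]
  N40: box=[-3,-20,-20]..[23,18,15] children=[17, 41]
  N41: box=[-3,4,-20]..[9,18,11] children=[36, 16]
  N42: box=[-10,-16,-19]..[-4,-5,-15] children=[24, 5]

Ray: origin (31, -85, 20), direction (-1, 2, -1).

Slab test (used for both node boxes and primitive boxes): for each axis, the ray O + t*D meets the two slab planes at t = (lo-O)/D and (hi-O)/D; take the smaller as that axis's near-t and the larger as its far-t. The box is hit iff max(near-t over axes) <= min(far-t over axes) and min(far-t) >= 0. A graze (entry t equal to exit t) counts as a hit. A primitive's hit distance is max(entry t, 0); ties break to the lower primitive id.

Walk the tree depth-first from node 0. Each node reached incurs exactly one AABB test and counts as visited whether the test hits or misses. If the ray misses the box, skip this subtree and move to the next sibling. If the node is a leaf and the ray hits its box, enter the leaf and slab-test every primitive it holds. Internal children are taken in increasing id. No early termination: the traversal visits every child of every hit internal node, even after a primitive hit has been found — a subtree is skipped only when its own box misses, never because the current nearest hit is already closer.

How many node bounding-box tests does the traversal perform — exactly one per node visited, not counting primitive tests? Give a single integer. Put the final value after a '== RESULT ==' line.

Walk:
N0 x:[8,48] y:[65/2,105/2] z:[0,40] -> hit [65/2,40], descend [8, 40]
  N8 x:[32,48] y:[67/2,105/2] z:[0,39] -> hit [67/2,39], descend [18, 22]
    N18 x:[32,48] y:[67/2,105/2] z:[0,12] -> miss, prune
    N22 x:[34,46] y:[69/2,52] z:[14,39] -> hit [69/2,39], descend [4, 42]
      N4 x:[34,46] y:[81/2,52] z:[14,38] -> miss, prune
      N42 x:[35,41] y:[69/2,40] z:[35,39] -> hit [35,39], descend [5, 24]
        N5 x:[35,38] y:[37,40] z:[37,39] -> hit [37,38] leaf, test {P15@t=37}
        N24 x:[36,41] y:[69/2,71/2] z:[35,39] -> miss, prune
  N40 x:[8,34] y:[65/2,103/2] z:[5,40] -> hit [65/2,34], descend [17, 41]
    N17 x:[8,32] y:[65/2,89/2] z:[5,36] -> miss, prune
    N41 x:[22,34] y:[89/2,103/2] z:[9,40] -> miss, prune

order=[0, 8, 18, 22, 4, 42, 5, 24, 40, 17, 41]  |boxes|=11  |leaves|=1  hit=P15

== RESULT ==
11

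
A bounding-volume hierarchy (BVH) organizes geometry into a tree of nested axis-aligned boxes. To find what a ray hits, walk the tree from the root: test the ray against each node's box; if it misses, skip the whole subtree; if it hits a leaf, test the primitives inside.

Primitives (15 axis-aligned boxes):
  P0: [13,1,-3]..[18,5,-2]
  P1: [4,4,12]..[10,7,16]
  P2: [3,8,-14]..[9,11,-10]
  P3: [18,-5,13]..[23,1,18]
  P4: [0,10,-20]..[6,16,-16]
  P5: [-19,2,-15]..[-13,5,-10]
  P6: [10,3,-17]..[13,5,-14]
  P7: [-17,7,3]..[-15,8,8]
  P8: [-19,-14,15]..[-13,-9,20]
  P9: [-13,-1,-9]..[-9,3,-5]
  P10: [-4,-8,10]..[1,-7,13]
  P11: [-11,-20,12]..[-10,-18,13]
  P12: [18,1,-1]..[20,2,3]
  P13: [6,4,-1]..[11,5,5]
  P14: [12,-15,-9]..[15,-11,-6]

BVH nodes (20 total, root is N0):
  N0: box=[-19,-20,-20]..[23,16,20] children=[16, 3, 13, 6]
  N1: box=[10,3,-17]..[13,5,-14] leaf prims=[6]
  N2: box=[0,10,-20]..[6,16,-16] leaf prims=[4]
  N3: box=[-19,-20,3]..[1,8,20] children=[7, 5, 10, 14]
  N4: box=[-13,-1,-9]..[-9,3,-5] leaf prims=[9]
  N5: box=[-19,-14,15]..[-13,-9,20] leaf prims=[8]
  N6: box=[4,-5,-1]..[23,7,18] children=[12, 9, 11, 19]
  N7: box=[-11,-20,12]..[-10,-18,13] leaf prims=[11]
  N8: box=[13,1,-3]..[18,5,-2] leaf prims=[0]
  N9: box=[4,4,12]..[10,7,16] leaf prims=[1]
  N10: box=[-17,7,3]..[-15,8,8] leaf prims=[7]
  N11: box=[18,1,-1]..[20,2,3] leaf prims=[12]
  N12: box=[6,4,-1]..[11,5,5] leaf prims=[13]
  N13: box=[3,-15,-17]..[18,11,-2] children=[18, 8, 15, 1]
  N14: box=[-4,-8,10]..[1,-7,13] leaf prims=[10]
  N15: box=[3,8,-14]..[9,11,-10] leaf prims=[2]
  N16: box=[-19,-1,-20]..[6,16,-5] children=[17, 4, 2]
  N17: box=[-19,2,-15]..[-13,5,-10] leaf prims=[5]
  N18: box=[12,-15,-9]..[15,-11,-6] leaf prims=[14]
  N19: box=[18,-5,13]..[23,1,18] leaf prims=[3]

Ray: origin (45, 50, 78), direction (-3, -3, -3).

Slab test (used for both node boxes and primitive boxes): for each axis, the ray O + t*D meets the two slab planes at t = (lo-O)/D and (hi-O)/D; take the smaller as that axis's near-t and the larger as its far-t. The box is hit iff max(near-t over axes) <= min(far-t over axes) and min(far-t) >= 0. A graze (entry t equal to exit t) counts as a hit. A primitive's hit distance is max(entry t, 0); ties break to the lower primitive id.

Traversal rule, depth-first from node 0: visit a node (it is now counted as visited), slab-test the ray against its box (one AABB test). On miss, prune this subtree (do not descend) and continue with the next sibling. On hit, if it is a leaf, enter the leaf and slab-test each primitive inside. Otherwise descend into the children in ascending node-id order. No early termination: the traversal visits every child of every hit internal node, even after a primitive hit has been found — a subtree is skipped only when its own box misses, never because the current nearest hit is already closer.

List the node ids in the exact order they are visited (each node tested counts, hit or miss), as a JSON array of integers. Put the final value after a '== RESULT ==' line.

Trace the traversal:
N0 x:[22/3,64/3] y:[34/3,70/3] z:[58/3,98/3] -> hit [58/3,64/3], descend [3, 6, 13, 16]
  N3 x:[44/3,64/3] y:[14,70/3] z:[58/3,25] -> hit [58/3,64/3], descend [5, 7, 10, 14]
    N5 x:[58/3,64/3] y:[59/3,64/3] z:[58/3,21] -> hit [59/3,21] leaf, test {P8@t=59/3}
    N7 x:[55/3,56/3] y:[68/3,70/3] z:[65/3,22] -> miss, prune
    N10 x:[20,62/3] y:[14,43/3] z:[70/3,25] -> miss, prune
    N14 x:[44/3,49/3] y:[19,58/3] z:[65/3,68/3] -> miss, prune
  N6 x:[22/3,41/3] y:[43/3,55/3] z:[20,79/3] -> miss, prune
  N13 x:[9,14] y:[13,65/3] z:[80/3,95/3] -> miss, prune
  N16 x:[13,64/3] y:[34/3,17] z:[83/3,98/3] -> miss, prune

Summary -> nodes [0, 3, 5, 7, 10, 14, 6, 13, 16]; box-tests=9; leaf-entries=1; first=P8

== RESULT ==
[0, 3, 5, 7, 10, 14, 6, 13, 16]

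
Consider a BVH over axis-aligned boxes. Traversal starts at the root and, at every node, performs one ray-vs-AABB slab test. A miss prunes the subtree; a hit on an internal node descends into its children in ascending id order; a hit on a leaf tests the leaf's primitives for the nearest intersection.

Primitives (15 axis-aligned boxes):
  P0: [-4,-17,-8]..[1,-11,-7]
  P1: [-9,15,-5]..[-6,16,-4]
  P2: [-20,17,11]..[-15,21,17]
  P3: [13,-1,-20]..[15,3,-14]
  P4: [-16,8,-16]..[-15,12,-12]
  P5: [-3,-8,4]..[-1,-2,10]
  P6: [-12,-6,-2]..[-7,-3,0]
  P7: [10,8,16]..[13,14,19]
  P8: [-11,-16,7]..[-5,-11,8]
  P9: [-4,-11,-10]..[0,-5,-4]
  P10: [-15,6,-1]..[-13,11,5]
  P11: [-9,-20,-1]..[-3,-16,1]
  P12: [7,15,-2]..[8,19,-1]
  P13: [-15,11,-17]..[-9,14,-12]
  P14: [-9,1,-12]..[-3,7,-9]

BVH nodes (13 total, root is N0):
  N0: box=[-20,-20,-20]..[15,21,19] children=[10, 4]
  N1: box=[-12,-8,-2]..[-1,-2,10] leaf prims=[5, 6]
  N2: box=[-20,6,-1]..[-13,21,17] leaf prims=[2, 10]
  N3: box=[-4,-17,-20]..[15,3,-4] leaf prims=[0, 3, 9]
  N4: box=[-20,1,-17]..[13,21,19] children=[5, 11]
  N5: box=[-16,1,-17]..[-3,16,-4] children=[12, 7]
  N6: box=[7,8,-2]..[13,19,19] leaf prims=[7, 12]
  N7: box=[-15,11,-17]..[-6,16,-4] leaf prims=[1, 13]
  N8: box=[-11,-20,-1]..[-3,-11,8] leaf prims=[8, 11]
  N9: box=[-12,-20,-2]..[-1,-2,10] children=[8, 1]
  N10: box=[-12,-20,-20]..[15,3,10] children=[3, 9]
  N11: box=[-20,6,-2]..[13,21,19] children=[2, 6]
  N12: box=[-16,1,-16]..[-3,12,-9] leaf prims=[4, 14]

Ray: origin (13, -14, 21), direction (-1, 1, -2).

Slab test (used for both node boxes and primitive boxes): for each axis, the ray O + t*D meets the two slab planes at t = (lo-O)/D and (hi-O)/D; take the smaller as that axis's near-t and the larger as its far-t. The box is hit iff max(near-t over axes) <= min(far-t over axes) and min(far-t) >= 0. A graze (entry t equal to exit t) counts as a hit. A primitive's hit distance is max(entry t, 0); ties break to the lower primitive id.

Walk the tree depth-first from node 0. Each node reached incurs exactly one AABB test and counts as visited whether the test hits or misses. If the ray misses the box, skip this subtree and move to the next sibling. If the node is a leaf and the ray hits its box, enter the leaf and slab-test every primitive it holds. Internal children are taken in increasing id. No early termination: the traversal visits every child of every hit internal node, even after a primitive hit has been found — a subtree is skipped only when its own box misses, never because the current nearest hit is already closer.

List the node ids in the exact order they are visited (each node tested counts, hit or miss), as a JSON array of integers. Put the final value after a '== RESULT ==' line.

Trace the traversal:
N0 x:[-2,33] y:[-6,35] z:[1,41/2] -> hit [1,41/2], descend [4, 10]
  N4 x:[0,33] y:[15,35] z:[1,19] -> hit [15,19], descend [5, 11]
    N5 x:[16,29] y:[15,30] z:[25/2,19] -> hit [16,19], descend [7, 12]
      N7 x:[19,28] y:[25,30] z:[25/2,19] -> miss, prune
      N12 x:[16,29] y:[15,26] z:[15,37/2] -> hit [16,37/2] leaf, test {P4(miss), P14@t=16}
    N11 x:[0,33] y:[20,35] z:[1,23/2] -> miss, prune
  N10 x:[-2,25] y:[-6,17] z:[11/2,41/2] -> hit [11/2,17], descend [3, 9]
    N3 x:[-2,17] y:[-3,17] z:[25/2,41/2] -> hit [25/2,17] leaf, test {P0(miss), P3(miss), P9(miss)}
    N9 x:[14,25] y:[-6,12] z:[11/2,23/2] -> miss, prune

Visited [0, 4, 5, 7, 12, 11, 10, 3, 9]. Tests: 9 box, 2 leaf. Nearest: P14.

== RESULT ==
[0, 4, 5, 7, 12, 11, 10, 3, 9]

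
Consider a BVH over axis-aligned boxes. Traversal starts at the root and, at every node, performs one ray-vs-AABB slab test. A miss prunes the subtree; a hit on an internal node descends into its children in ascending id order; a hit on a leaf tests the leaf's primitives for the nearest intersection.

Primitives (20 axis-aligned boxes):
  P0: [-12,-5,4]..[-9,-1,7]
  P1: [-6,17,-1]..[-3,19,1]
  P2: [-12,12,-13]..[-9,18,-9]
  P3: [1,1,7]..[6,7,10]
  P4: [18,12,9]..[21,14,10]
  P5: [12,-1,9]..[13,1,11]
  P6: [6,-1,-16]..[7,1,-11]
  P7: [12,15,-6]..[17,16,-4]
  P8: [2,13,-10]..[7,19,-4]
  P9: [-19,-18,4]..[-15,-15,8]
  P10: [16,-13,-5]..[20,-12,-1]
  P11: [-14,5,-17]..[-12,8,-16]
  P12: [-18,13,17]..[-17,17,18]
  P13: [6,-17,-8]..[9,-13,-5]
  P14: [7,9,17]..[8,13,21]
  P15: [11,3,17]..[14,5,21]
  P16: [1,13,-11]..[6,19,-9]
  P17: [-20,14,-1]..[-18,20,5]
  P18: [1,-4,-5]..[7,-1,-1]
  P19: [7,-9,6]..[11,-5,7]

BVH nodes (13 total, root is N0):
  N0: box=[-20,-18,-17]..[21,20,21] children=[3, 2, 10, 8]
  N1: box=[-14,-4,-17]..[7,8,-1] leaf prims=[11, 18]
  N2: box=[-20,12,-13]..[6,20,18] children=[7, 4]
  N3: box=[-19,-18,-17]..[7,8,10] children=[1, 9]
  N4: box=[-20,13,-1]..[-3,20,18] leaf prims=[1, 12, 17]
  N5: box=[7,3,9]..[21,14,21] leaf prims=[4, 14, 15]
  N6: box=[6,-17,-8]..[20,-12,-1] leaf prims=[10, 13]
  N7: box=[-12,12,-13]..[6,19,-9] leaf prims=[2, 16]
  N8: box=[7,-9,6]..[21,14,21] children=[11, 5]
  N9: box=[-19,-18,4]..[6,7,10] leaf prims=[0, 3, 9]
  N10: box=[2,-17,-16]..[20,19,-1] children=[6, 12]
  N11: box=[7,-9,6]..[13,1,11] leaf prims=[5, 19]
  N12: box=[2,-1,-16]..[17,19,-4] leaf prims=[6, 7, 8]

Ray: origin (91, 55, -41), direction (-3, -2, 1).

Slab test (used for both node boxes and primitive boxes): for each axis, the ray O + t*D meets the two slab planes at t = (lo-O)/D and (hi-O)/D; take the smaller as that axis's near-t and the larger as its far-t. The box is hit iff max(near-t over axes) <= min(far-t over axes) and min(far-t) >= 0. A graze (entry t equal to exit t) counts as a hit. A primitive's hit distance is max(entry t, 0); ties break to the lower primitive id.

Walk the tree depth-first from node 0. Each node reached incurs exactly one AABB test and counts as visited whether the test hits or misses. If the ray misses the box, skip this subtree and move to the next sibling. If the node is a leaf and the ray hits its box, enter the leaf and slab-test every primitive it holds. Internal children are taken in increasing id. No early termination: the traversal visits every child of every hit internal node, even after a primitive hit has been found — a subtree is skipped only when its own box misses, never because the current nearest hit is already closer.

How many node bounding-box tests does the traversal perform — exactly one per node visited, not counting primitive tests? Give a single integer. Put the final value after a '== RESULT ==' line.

Walk:
N0 x:[70/3,37] y:[35/2,73/2] z:[24,62] -> hit [24,73/2], descend [2, 3, 8, 10]
  N2 x:[85/3,37] y:[35/2,43/2] z:[28,59] -> miss, prune
  N3 x:[28,110/3] y:[47/2,73/2] z:[24,51] -> hit [28,73/2], descend [1, 9]
    N1 x:[28,35] y:[47/2,59/2] z:[24,40] -> hit [28,59/2] leaf, test {P11(miss), P18(miss)}
    N9 x:[85/3,110/3] y:[24,73/2] z:[45,51] -> miss, prune
  N8 x:[70/3,28] y:[41/2,32] z:[47,62] -> miss, prune
  N10 x:[71/3,89/3] y:[18,36] z:[25,40] -> hit [25,89/3], descend [6, 12]
    N6 x:[71/3,85/3] y:[67/2,36] z:[33,40] -> miss, prune
    N12 x:[74/3,89/3] y:[18,28] z:[25,37] -> hit [25,28] leaf, test {P6@t=28, P7(miss), P8(miss)}

order=[0, 2, 3, 1, 9, 8, 10, 6, 12]  |boxes|=9  |leaves|=2  hit=P6

== RESULT ==
9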